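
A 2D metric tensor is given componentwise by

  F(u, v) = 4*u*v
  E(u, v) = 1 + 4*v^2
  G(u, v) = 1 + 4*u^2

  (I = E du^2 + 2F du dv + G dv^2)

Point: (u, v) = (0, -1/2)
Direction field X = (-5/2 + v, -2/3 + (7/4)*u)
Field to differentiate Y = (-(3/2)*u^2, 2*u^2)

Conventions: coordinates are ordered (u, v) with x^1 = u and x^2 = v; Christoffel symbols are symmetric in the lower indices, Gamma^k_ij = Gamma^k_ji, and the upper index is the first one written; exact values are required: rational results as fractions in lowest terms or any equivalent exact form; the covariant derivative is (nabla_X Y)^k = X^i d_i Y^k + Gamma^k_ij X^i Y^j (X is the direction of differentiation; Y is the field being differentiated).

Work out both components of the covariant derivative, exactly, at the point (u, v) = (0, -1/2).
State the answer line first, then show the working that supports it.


Answer: (nabla_X Y)^u = 0, (nabla_X Y)^v = 0

E = 2, F = 0, G = 1 at the point
E_u = 0, E_v = -4, F_u = -2, F_v = 0, G_u = 0, G_v = 0
EG - F^2 = 2;  g^inv = (1/2) * [[1, 0], [0, 2]]
first-kind symbols [ij,l] = (1/2)(d_i g_jl + d_j g_il - d_l g_ij): [uu,u] = E_u/2 = 0, [uu,v] = F_u - E_v/2 = 0, [uv,u] = E_v/2 = -2, [uv,v] = G_u/2 = 0, [vv,u] = F_v - G_u/2 = 0, [vv,v] = G_v/2 = 0
Gamma^u_ij = (G*[ij,u] - F*[ij,v])/(EG - F^2), Gamma^v_ij = (E*[ij,v] - F*[ij,u])/(EG - F^2)
Gamma_uuu = 0, Gamma_uuv = -1, Gamma_uvv = 0, Gamma_vuu = 0, Gamma_vuv = 0, Gamma_vvv = 0
X = (-3, -2/3), Y = (0, 0) at the point


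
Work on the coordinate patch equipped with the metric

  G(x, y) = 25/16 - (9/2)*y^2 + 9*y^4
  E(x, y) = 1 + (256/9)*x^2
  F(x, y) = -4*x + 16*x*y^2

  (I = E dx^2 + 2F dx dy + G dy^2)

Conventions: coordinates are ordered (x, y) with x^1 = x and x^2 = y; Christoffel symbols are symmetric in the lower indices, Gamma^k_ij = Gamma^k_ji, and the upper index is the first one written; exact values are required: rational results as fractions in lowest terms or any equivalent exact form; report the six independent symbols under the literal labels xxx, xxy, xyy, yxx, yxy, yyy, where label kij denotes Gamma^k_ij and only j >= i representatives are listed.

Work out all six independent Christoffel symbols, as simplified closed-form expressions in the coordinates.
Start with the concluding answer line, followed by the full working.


Answer: Gamma_xxx = 4096*x/(4096*x^2 + 1296*y^4 - 648*y^2 + 225), Gamma_xxy = 0, Gamma_xyy = 4608*x*y/(4096*x^2 + 1296*y^4 - 648*y^2 + 225), Gamma_yxx = (2304*y^2 - 576)/(4096*x^2 + 1296*y^4 - 648*y^2 + 225), Gamma_yxy = 0, Gamma_yyy = (2592*y^3 - 648*y)/(4096*x^2 + 1296*y^4 - 648*y^2 + 225)

E = 1 + (256/9)*x^2; F = -4*x + 16*x*y^2; G = 25/16 - (9/2)*y^2 + 9*y^4
Gamma^k_ij = (1/2) g^{kl} (d_i g_jl + d_j g_il - d_l g_ij), with g^inv = (1/(EG-F^2)) [[G, -F], [-F, E]]
first partials: E_x = (512/9)*x, E_y = 0, F_x = -4 + 16*y^2, F_y = 32*x*y, G_x = 0, G_y = -9*y + 36*y^3
D = EG - F^2 = 25/16 - (9/2)*y^2 + (256/9)*x^2 + 9*y^4
expanded: Gamma^x_xx = (G E_x - 2F F_x + F E_y)/(2D), Gamma^x_xy = (G E_y - F G_x)/(2D), Gamma^x_yy = (2G F_y - G G_x - F G_y)/(2D), Gamma^y_xx = (2E F_x - E E_y - F E_x)/(2D), Gamma^y_xy = (E G_x - F E_y)/(2D), Gamma^y_yy = (E G_y - 2F F_y + F G_x)/(2D); substitute and cancel common factors


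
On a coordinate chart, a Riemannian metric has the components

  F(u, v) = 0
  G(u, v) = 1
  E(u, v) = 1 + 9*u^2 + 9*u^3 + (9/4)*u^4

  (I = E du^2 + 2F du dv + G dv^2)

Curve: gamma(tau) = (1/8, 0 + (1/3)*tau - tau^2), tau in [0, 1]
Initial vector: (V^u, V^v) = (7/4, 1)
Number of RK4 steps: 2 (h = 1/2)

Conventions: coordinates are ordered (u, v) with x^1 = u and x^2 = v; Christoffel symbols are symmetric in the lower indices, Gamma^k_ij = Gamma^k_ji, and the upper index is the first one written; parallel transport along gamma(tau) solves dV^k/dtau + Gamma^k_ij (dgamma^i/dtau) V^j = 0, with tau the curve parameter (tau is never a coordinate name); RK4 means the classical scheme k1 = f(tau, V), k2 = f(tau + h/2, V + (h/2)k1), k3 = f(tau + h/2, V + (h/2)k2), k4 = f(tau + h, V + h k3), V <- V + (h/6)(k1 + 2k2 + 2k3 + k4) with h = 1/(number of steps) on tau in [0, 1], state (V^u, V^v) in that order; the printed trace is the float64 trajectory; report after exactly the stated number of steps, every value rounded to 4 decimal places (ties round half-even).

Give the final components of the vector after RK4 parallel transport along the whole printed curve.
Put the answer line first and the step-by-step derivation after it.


Answer: V^u = 1.7500, V^v = 1.0000

gamma'(tau) = (0, 1/3 - 2*tau); f(tau, V)^k = -Gamma^k_ij(gamma(tau)) gamma'^i(tau) V^j; h = 1/2; intermediate values shown to 6 dp
curve data and Christoffel symbols at the stage parameters:
  tau = 0.000000: gamma = (0.125000, 0.000000), gamma' = (0.000000, 0.333333); Gamma_uuu = 1.160495, Gamma_uuv = 0.000000, Gamma_uvv = 0.000000, Gamma_vuu = 0.000000, Gamma_vuv = 0.000000, Gamma_vvv = 0.000000
  tau = 0.250000: gamma = (0.125000, 0.020833), gamma' = (0.000000, -0.166667); Gamma_uuu = 1.160495, Gamma_uuv = 0.000000, Gamma_uvv = 0.000000, Gamma_vuu = 0.000000, Gamma_vuv = 0.000000, Gamma_vvv = 0.000000
  tau = 0.500000: gamma = (0.125000, -0.083333), gamma' = (0.000000, -0.666667); Gamma_uuu = 1.160495, Gamma_uuv = 0.000000, Gamma_uvv = 0.000000, Gamma_vuu = 0.000000, Gamma_vuv = 0.000000, Gamma_vvv = 0.000000
  tau = 0.750000: gamma = (0.125000, -0.312500), gamma' = (0.000000, -1.166667); Gamma_uuu = 1.160495, Gamma_uuv = 0.000000, Gamma_uvv = 0.000000, Gamma_vuu = 0.000000, Gamma_vuv = 0.000000, Gamma_vvv = 0.000000
  tau = 1.000000: gamma = (0.125000, -0.666667), gamma' = (0.000000, -1.666667); Gamma_uuu = 1.160495, Gamma_uuv = 0.000000, Gamma_uvv = 0.000000, Gamma_vuu = 0.000000, Gamma_vuv = 0.000000, Gamma_vvv = 0.000000
step 0: V^u = 1.7500, V^v = 1.0000
step 1: k1 = (0.000000, 0.000000), k2 = (0.000000, 0.000000), k3 = (0.000000, 0.000000), k4 = (0.000000, 0.000000); V <- V + (h/6)(k1 + 2k2 + 2k3 + k4): V^u = 1.7500, V^v = 1.0000
step 2: k1 = (0.000000, 0.000000), k2 = (0.000000, 0.000000), k3 = (0.000000, 0.000000), k4 = (0.000000, 0.000000); V <- V + (h/6)(k1 + 2k2 + 2k3 + k4): V^u = 1.7500, V^v = 1.0000


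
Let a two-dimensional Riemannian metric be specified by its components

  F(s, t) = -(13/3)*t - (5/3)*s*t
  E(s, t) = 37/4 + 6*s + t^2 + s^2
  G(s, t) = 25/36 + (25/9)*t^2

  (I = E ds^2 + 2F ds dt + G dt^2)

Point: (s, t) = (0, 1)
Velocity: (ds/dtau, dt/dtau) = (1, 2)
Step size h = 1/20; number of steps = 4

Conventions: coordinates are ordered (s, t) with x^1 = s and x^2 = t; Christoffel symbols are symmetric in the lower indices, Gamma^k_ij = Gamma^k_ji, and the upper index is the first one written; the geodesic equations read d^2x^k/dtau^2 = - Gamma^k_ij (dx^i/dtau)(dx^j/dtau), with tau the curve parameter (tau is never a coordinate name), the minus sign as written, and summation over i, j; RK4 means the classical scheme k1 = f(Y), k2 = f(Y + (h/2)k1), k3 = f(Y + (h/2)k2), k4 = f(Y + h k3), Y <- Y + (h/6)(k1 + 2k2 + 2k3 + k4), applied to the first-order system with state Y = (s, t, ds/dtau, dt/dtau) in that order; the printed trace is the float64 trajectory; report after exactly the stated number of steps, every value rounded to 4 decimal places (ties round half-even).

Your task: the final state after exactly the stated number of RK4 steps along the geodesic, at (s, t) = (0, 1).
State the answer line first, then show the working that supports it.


Answer: s = 0.1958, t = 1.3576, ds/dtau = 0.9476, dt/dtau = 1.6080

f(Y) = (ds/dtau, dt/dtau, -Gamma^s_ij Y'^i Y'^j, -Gamma^t_ij Y'^i Y'^j) with the Gammas evaluated at the stage position; h = 0.050000; intermediate values shown to 6 dp
step 0: s = 0.0000, t = 1.0000, ds/dtau = 1.0000, dt/dtau = 2.0000
step 1:
  k1: at (s, t) = (0.000000, 1.000000), (ds/dtau, dt/dtau) = (1.000000, 2.000000); Gamma_sss = -0.067741, Gamma_sst = 0.206526, Gamma_stt = -0.178989, Gamma_tss = -0.852540, Gamma_tst = 0.257745, Gamma_ttt = 0.576621; k1 = (1.000000, 2.000000, -0.042407, -2.484924)
  k2: at (s, t) = (0.025000, 1.050000), (ds/dtau, dt/dtau) = (0.998940, 1.937877); Gamma_sss = -0.081589, Gamma_sst = 0.214892, Gamma_stt = -0.165505, Gamma_tss = -0.845049, Gamma_tst = 0.262756, Gamma_ttt = 0.573971; k2 = (0.998940, 1.937877, -0.129036, -2.329512)
  k3: at (s, t) = (0.024973, 1.048447), (ds/dtau, dt/dtau) = (0.996774, 1.941762); Gamma_sss = -0.081208, Gamma_sst = 0.214584, Gamma_stt = -0.165911, Gamma_tss = -0.845369, Gamma_tst = 0.262621, Gamma_ttt = 0.574012; k3 = (0.996774, 1.941762, -0.124412, -2.340961)
  k4: at (s, t) = (0.049839, 1.097088), (ds/dtau, dt/dtau) = (0.993779, 1.882952); Gamma_sss = -0.093243, Gamma_sst = 0.222033, Gamma_stt = -0.153723, Gamma_tss = -0.836436, Gamma_tst = 0.266431, Gamma_ttt = 0.570276; k4 = (0.993779, 1.882952, -0.193841, -2.192967)
  Y <- Y + (h/6)(k1 + 2k2 + 2k3 + k4): s = 0.0499, t = 1.0970, ds/dtau = 0.9938, dt/dtau = 1.8832
step 2:
  k1: at (s, t) = (0.049877, 1.097019), (ds/dtau, dt/dtau) = (0.993807, 1.883176); Gamma_sss = -0.093230, Gamma_sst = 0.222017, Gamma_stt = -0.153740, Gamma_tss = -0.836456, Gamma_tst = 0.266427, Gamma_ttt = 0.570277; k1 = (0.993807, 1.883176, -0.193722, -2.193517)
  k2: at (s, t) = (0.074722, 1.144098), (ds/dtau, dt/dtau) = (0.988964, 1.828338); Gamma_sss = -0.103586, Gamma_sst = 0.228545, Gamma_stt = -0.142804, Gamma_tss = -0.826529, Gamma_tst = 0.269172, Gamma_ttt = 0.565695; k2 = (0.988964, 1.828338, -0.247812, -2.056046)
  k3: at (s, t) = (0.074601, 1.142727), (ds/dtau, dt/dtau) = (0.987612, 1.831775); Gamma_sss = -0.103322, Gamma_sst = 0.228318, Gamma_stt = -0.143115, Gamma_tss = -0.826886, Gamma_tst = 0.269112, Gamma_ttt = 0.565798; k3 = (0.987612, 1.831775, -0.245107, -2.065643)
  k4: at (s, t) = (0.099257, 1.188607), (ds/dtau, dt/dtau) = (0.981552, 1.779894); Gamma_sss = -0.112300, Gamma_sst = 0.234087, Gamma_stt = -0.133209, Gamma_tss = -0.816246, Gamma_tst = 0.271003, Gamma_ttt = 0.560611; k4 = (0.981552, 1.779894, -0.287720, -1.936538)
  Y <- Y + (h/6)(k1 + 2k2 + 2k3 + k4): s = 0.0993, t = 1.1885, ds/dtau = 0.9816, dt/dtau = 1.7801
step 3:
  k1: at (s, t) = (0.099281, 1.188546), (ds/dtau, dt/dtau) = (0.981580, 1.780064); Gamma_sss = -0.112291, Gamma_sst = 0.234075, Gamma_stt = -0.133222, Gamma_tss = -0.816265, Gamma_tst = 0.271001, Gamma_ttt = 0.560615; k1 = (0.981580, 1.780064, -0.287662, -1.936939)
  k2: at (s, t) = (0.123820, 1.233048), (ds/dtau, dt/dtau) = (0.974388, 1.731641); Gamma_sss = -0.120005, Gamma_sst = 0.239096, Gamma_stt = -0.124304, Gamma_tss = -0.805213, Gamma_tst = 0.272150, Gamma_ttt = 0.554988; k2 = (0.974388, 1.731641, -0.320175, -1.818073)
  k3: at (s, t) = (0.123641, 1.231837), (ds/dtau, dt/dtau) = (0.973575, 1.734613); Gamma_sss = -0.119825, Gamma_sst = 0.238930, Gamma_stt = -0.124542, Gamma_tss = -0.805567, Gamma_tst = 0.272135, Gamma_ttt = 0.555118; k3 = (0.973575, 1.734613, -0.318691, -1.825879)
  k4: at (s, t) = (0.147960, 1.275277), (ds/dtau, dt/dtau) = (0.965645, 1.688770); Gamma_sss = -0.126499, Gamma_sst = 0.243335, Gamma_stt = -0.116437, Gamma_tss = -0.794236, Gamma_tst = 0.272685, Gamma_ttt = 0.549184; k4 = (0.965645, 1.688770, -0.343611, -1.715007)
  Y <- Y + (h/6)(k1 + 2k2 + 2k3 + k4): s = 0.1480, t = 1.2752, ds/dtau = 0.9657, dt/dtau = 1.6889
step 4:
  k1: at (s, t) = (0.147974, 1.275224), (ds/dtau, dt/dtau) = (0.965671, 1.688899); Gamma_sss = -0.126493, Gamma_sst = 0.243327, Gamma_stt = -0.116447, Gamma_tss = -0.794254, Gamma_tst = 0.272686, Gamma_ttt = 0.549189; k1 = (0.965671, 1.688899, -0.343587, -1.715296)
  k2: at (s, t) = (0.172116, 1.317446), (ds/dtau, dt/dtau) = (0.957082, 1.646017); Gamma_sss = -0.132219, Gamma_sst = 0.247135, Gamma_stt = -0.109118, Gamma_tss = -0.782849, Gamma_tst = 0.272725, Gamma_ttt = 0.543062; k2 = (0.957082, 1.646017, -0.361906, -1.613549)
  k3: at (s, t) = (0.171901, 1.316374), (ds/dtau, dt/dtau) = (0.956624, 1.648560); Gamma_sss = -0.132098, Gamma_sst = 0.247016, Gamma_stt = -0.109301, Gamma_tss = -0.783181, Gamma_tst = 0.272738, Gamma_ttt = 0.543200; k3 = (0.956624, 1.648560, -0.361175, -1.619815)
  k4: at (s, t) = (0.195805, 1.357652), (ds/dtau, dt/dtau) = (0.947613, 1.607908); Gamma_sss = -0.137040, Gamma_sst = 0.250331, Gamma_stt = -0.102614, Gamma_tss = -0.771752, Gamma_tst = 0.272363, Gamma_ttt = 0.536950; k4 = (0.947613, 1.607908, -0.374494, -1.525188)
  Y <- Y + (h/6)(k1 + 2k2 + 2k3 + k4): s = 0.1958, t = 1.3576, ds/dtau = 0.9476, dt/dtau = 1.6080


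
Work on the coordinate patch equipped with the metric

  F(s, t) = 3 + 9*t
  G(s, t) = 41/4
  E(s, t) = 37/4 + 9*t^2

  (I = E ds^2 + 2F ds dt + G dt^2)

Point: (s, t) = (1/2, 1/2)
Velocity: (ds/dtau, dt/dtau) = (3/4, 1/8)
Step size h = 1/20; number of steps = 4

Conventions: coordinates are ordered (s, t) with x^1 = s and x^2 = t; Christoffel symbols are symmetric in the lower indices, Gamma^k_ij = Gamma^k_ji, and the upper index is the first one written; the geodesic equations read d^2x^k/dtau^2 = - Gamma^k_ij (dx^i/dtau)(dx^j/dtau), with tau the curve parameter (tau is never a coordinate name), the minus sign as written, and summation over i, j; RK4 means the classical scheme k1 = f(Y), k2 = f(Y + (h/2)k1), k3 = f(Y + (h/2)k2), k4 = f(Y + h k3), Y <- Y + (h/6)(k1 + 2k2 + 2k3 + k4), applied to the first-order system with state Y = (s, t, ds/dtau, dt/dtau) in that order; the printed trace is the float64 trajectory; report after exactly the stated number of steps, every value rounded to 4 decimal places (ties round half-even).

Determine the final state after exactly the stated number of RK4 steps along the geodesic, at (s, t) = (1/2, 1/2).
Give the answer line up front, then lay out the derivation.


Answer: s = 0.6397, t = 0.5373, ds/dtau = 0.6417, dt/dtau = 0.2502

f(Y) = (ds/dtau, dt/dtau, -Gamma^s_ij Y'^i Y'^j, -Gamma^t_ij Y'^i Y'^j) with the Gammas evaluated at the stage position; h = 0.050000; intermediate values shown to 6 dp
step 0: s = 0.5000, t = 0.5000, ds/dtau = 0.7500, dt/dtau = 0.1250
step 1:
  k1: at (s, t) = (0.500000, 0.500000), (ds/dtau, dt/dtau) = (0.750000, 0.125000); Gamma_sss = 0.547667, Gamma_sst = 0.748479, Gamma_stt = 1.496957, Gamma_tss = -0.839757, Gamma_tst = -0.547667, Gamma_ttt = -1.095335; k1 = (0.750000, 0.125000, -0.471793, 0.592165)
  k2: at (s, t) = (0.518750, 0.503125), (ds/dtau, dt/dtau) = (0.738205, 0.139804); Gamma_sss = 0.554358, Gamma_sst = 0.754792, Gamma_stt = 1.500207, Gamma_tss = -0.848917, Gamma_tst = -0.554358, Gamma_ttt = -1.101829; k2 = (0.738205, 0.139804, -0.487213, 0.598574)
  k3: at (s, t) = (0.518455, 0.503495), (ds/dtau, dt/dtau) = (0.737820, 0.139964); Gamma_sss = 0.555153, Gamma_sst = 0.755541, Gamma_stt = 1.500592, Gamma_tss = -0.850007, Gamma_tst = -0.555153, Gamma_ttt = -1.102600; k3 = (0.737820, 0.139964, -0.487657, 0.598985)
  k4: at (s, t) = (0.536891, 0.506998), (ds/dtau, dt/dtau) = (0.725617, 0.154949); Gamma_sss = 0.562723, Gamma_sst = 0.762650, Gamma_stt = 1.504247, Gamma_tss = -0.860376, Gamma_tst = -0.562723, Gamma_ttt = -1.109912; k4 = (0.725617, 0.154949, -0.503896, 0.606192)
  Y <- Y + (h/6)(k1 + 2k2 + 2k3 + k4): s = 0.5369, t = 0.5070, ds/dtau = 0.7256, dt/dtau = 0.1549
step 2:
  k1: at (s, t) = (0.536897, 0.506996), (ds/dtau, dt/dtau) = (0.725621, 0.154946); Gamma_sss = 0.562718, Gamma_sst = 0.762645, Gamma_stt = 1.504244, Gamma_tss = -0.860368, Gamma_tst = -0.562718, Gamma_ttt = -1.109906; k1 = (0.725621, 0.154946, -0.503891, 0.606188)
  k2: at (s, t) = (0.555038, 0.510869), (ds/dtau, dt/dtau) = (0.713024, 0.170100); Gamma_sss = 0.571166, Gamma_sst = 0.770543, Gamma_stt = 1.508298, Gamma_tss = -0.871946, Gamma_tst = -0.571166, Gamma_ttt = -1.118027; k2 = (0.713024, 0.170100, -0.520936, 0.614198)
  k3: at (s, t) = (0.554723, 0.511248), (ds/dtau, dt/dtau) = (0.712598, 0.170301); Gamma_sss = 0.571997, Gamma_sst = 0.771318, Gamma_stt = 1.508695, Gamma_tss = -0.873084, Gamma_tst = -0.571997, Gamma_ttt = -1.118824; k3 = (0.712598, 0.170301, -0.521421, 0.614627)
  k4: at (s, t) = (0.572527, 0.515511), (ds/dtau, dt/dtau) = (0.699550, 0.185677); Gamma_sss = 0.581397, Gamma_sst = 0.780057, Gamma_stt = 1.513173, Gamma_tss = -0.885974, Gamma_tst = -0.581397, Gamma_ttt = -1.127808; k4 = (0.699550, 0.185677, -0.539331, 0.623488)
  Y <- Y + (h/6)(k1 + 2k2 + 2k3 + k4): s = 0.5725, t = 0.5155, ds/dtau = 0.6996, dt/dtau = 0.1857
step 3:
  k1: at (s, t) = (0.572534, 0.515508), (ds/dtau, dt/dtau) = (0.699555, 0.185673); Gamma_sss = 0.581390, Gamma_sst = 0.780050, Gamma_stt = 1.513169, Gamma_tss = -0.885965, Gamma_tst = -0.581390, Gamma_ttt = -1.127801; k1 = (0.699555, 0.185673, -0.539325, 0.623484)
  k2: at (s, t) = (0.590023, 0.520149), (ds/dtau, dt/dtau) = (0.686072, 0.201260); Gamma_sss = 0.591741, Gamma_sst = 0.789620, Gamma_stt = 1.518064, Gamma_tss = -0.900167, Gamma_tst = -0.591741, Gamma_ttt = -1.137637; k2 = (0.686072, 0.201260, -0.558080, 0.633199)
  k3: at (s, t) = (0.589686, 0.520539), (ds/dtau, dt/dtau) = (0.685603, 0.201503); Gamma_sss = 0.592615, Gamma_sst = 0.790426, Gamma_stt = 1.518476, Gamma_tss = -0.901367, Gamma_tst = -0.592615, Gamma_ttt = -1.138465; k3 = (0.685603, 0.201503, -0.558612, 0.633656)
  k4: at (s, t) = (0.606814, 0.525583), (ds/dtau, dt/dtau) = (0.671625, 0.217356); Gamma_sss = 0.604010, Gamma_sst = 0.800893, Gamma_stt = 1.523819, Gamma_tss = -0.917013, Gamma_tst = -0.604010, Gamma_ttt = -1.149219; k4 = (0.671625, 0.217356, -0.578279, 0.644288)
  Y <- Y + (h/6)(k1 + 2k2 + 2k3 + k4): s = 0.6068, t = 0.5256, ds/dtau = 0.6716, dt/dtau = 0.2174
step 4:
  k1: at (s, t) = (0.606822, 0.525579), (ds/dtau, dt/dtau) = (0.671630, 0.217352); Gamma_sss = 0.604001, Gamma_sst = 0.800885, Gamma_stt = 1.523815, Gamma_tss = -0.917001, Gamma_tst = -0.604001, Gamma_ttt = -1.149210; k1 = (0.671630, 0.217352, -0.578272, 0.644283)
  k2: at (s, t) = (0.623613, 0.531013), (ds/dtau, dt/dtau) = (0.657174, 0.233459); Gamma_sss = 0.616436, Gamma_sst = 0.812235, Gamma_stt = 1.529596, Gamma_tss = -0.934092, Gamma_tst = -0.616436, Gamma_ttt = -1.160869; k2 = (0.657174, 0.233459, -0.598824, 0.655836)
  k3: at (s, t) = (0.623251, 0.531415), (ds/dtau, dt/dtau) = (0.656660, 0.233748); Gamma_sss = 0.617364, Gamma_sst = 0.813079, Gamma_stt = 1.530026, Gamma_tss = -0.935368, Gamma_tst = -0.617364, Gamma_ttt = -1.161736; k3 = (0.656660, 0.233748, -0.599411, 0.656330)
  k4: at (s, t) = (0.639655, 0.537266), (ds/dtau, dt/dtau) = (0.641660, 0.250169); Gamma_sss = 0.630955, Gamma_sst = 0.825394, Gamma_stt = 1.536284, Gamma_tss = -0.954066, Gamma_tst = -0.630955, Gamma_ttt = -1.174380; k4 = (0.641660, 0.250169, -0.620919, 0.668879)
  Y <- Y + (h/6)(k1 + 2k2 + 2k3 + k4): s = 0.6397, t = 0.5373, ds/dtau = 0.6417, dt/dtau = 0.2502


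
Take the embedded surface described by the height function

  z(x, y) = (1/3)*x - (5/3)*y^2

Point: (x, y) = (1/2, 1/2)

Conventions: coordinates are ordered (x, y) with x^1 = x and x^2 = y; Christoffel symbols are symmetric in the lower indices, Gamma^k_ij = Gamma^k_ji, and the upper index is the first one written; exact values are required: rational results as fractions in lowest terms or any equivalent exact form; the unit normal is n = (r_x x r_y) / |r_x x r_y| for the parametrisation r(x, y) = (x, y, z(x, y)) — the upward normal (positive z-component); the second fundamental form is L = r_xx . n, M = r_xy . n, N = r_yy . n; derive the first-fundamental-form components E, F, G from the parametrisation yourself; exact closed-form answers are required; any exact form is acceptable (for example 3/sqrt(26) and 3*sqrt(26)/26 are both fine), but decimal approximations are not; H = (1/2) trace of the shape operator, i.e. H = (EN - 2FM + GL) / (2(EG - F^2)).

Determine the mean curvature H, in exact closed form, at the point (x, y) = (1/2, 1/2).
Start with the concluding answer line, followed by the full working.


Answer: H = -2*sqrt(35)/49

z_x = 1/3, z_y = -5/3, z_xx = 0, z_xy = 0, z_yy = -10/3
E = 10/9, F = -5/9, G = 34/9; answer radicand W^2 = 35/9
unnormalised second-form numerators: l = 0, m = 0, n = -10/3; L = l/sqrt(35/9), and similarly M = m/sqrt(W^2), N = n/sqrt(W^2)
H = (E*n - 2*F*m + G*l) / (2*(EG - F^2)*sqrt(W^2)); E*n - 2*F*m + G*l = -100/27, EG - F^2 = 35/9, so H = (-10/21)/sqrt(35/9)


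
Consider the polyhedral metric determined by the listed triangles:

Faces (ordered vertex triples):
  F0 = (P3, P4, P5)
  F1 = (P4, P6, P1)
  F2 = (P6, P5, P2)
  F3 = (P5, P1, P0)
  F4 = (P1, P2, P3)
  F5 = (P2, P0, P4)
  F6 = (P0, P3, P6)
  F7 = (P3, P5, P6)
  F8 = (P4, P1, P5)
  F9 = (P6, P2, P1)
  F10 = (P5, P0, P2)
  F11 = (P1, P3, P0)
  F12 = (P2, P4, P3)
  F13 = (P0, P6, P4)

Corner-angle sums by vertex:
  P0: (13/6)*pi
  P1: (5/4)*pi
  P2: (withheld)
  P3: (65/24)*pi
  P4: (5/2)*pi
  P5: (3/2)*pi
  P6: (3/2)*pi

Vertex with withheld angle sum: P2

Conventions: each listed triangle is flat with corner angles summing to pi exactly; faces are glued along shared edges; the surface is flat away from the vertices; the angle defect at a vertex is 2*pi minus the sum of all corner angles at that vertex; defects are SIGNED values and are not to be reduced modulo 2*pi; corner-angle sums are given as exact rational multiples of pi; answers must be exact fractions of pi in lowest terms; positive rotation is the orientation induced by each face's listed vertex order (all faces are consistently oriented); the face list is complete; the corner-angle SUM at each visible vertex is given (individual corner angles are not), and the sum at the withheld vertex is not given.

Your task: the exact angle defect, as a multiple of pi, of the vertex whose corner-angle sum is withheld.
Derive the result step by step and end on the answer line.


V = 7, E = 21, F = 14; chi = V - E + F = 0
Gauss-Bonnet: total defect = 2*pi*chi = 0; visible defects sum to (3/8)*pi

Answer: defect(P2) = (-3/8)*pi


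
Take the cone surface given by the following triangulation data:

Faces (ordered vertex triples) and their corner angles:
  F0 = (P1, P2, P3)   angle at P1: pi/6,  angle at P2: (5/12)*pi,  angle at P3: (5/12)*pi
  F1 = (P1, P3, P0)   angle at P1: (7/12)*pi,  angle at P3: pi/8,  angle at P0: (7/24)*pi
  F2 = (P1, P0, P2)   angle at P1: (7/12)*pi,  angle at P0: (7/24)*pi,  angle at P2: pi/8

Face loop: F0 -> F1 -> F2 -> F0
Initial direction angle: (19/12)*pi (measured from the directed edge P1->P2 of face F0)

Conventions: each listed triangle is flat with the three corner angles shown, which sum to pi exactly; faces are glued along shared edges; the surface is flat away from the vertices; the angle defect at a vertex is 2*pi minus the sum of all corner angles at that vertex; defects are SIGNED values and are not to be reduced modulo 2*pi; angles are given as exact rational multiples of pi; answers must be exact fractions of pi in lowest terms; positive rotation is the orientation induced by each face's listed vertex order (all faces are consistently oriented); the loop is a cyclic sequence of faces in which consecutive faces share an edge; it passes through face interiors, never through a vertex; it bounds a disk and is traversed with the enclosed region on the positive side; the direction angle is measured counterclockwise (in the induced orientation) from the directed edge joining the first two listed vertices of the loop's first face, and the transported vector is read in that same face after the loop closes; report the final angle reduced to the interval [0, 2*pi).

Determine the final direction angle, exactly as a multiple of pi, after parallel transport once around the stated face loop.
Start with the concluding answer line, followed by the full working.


Answer: final direction angle = pi/4

enclosed vertex P1: corner angles sum to (4/3)*pi, defect = 2*pi - (4/3)*pi = (2/3)*pi
adding the enclosed defects to the starting angle (mod 2*pi, induced orientation) gives the holonomy
final angle = (19/12)*pi + (2/3)*pi = pi/4 (mod 2*pi)


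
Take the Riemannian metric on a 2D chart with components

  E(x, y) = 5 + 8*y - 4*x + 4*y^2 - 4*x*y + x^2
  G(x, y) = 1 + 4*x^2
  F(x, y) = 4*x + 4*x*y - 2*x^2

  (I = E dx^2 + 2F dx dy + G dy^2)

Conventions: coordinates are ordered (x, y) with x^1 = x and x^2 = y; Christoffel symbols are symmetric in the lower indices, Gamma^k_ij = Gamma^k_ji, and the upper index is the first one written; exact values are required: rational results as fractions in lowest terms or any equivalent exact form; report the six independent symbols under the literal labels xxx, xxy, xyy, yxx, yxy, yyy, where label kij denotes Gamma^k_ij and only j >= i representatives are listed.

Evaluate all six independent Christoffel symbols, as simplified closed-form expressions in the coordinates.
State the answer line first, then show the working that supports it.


Answer: Gamma_xxx = (x - 2*y - 2)/(5*x^2 - 4*x*y - 4*x + 4*y^2 + 8*y + 5), Gamma_xxy = (-2*x + 4*y + 4)/(5*x^2 - 4*x*y - 4*x + 4*y^2 + 8*y + 5), Gamma_xyy = 0, Gamma_yxx = -2*x/(5*x^2 - 4*x*y - 4*x + 4*y^2 + 8*y + 5), Gamma_yxy = 4*x/(5*x^2 - 4*x*y - 4*x + 4*y^2 + 8*y + 5), Gamma_yyy = 0

E = 5 + 8*y - 4*x + 4*y^2 - 4*x*y + x^2; F = 4*x + 4*x*y - 2*x^2; G = 1 + 4*x^2
Gamma^k_ij = (1/2) g^{kl} (d_i g_jl + d_j g_il - d_l g_ij), with g^inv = (1/(EG-F^2)) [[G, -F], [-F, E]]
first partials: E_x = -4 - 4*y + 2*x, E_y = 8 + 8*y - 4*x, F_x = 4 + 4*y - 4*x, F_y = 4*x, G_x = 8*x, G_y = 0
D = EG - F^2 = 5 + 8*y - 4*x + 4*y^2 - 4*x*y + 5*x^2
expanded: Gamma^x_xx = (G E_x - 2F F_x + F E_y)/(2D), Gamma^x_xy = (G E_y - F G_x)/(2D), Gamma^x_yy = (2G F_y - G G_x - F G_y)/(2D), Gamma^y_xx = (2E F_x - E E_y - F E_x)/(2D), Gamma^y_xy = (E G_x - F E_y)/(2D), Gamma^y_yy = (E G_y - 2F F_y + F G_x)/(2D); substitute and cancel common factors


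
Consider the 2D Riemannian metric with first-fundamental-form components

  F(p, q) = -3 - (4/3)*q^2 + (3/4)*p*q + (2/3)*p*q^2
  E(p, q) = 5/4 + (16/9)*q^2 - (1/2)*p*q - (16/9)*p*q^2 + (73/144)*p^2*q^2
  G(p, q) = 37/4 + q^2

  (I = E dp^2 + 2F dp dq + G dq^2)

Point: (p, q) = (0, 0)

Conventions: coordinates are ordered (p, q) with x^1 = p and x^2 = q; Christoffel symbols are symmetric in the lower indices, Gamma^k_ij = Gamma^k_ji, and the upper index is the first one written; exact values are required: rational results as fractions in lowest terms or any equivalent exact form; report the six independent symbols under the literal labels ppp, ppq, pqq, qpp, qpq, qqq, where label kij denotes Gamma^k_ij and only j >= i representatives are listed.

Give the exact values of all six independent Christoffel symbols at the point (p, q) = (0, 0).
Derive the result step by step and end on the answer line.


E = 5/4, F = -3, G = 37/4 at the point
E_p = 0, E_q = 0, F_p = 0, F_q = 0, G_p = 0, G_q = 0
EG - F^2 = 41/16;  g^inv = (16/41) * [[37/4, 3], [3, 5/4]]
first-kind symbols [ij,l] = (1/2)(d_i g_jl + d_j g_il - d_l g_ij): [pp,p] = E_p/2 = 0, [pp,q] = F_p - E_q/2 = 0, [pq,p] = E_q/2 = 0, [pq,q] = G_p/2 = 0, [qq,p] = F_q - G_p/2 = 0, [qq,q] = G_q/2 = 0
Gamma^p_ij = (G*[ij,p] - F*[ij,q])/(EG - F^2), Gamma^q_ij = (E*[ij,q] - F*[ij,p])/(EG - F^2)

Answer: Gamma_ppp = 0, Gamma_ppq = 0, Gamma_pqq = 0, Gamma_qpp = 0, Gamma_qpq = 0, Gamma_qqq = 0


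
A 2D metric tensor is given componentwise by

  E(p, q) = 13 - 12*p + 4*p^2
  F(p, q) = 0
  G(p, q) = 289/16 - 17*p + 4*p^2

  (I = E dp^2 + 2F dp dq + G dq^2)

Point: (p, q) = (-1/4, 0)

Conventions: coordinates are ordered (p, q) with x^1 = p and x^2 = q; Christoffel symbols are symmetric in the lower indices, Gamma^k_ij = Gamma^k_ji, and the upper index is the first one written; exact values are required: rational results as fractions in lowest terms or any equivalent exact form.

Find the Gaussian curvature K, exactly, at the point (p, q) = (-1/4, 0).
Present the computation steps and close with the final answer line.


E = 65/4, F = 0, G = 361/16, EG - F^2 = 23465/64 at the point
E_p = -14, E_q = 0, F_p = 0, F_q = 0, G_p = -19, G_q = 0
E_qq = 0, F_pq = 0, G_pp = 8
Compute both Brioschi determinants and normalise by (EG - F^2)^2.
M1 = [[-E_qq/2 + F_pq - G_pp/2, E_p/2, F_p - E_q/2], [F_q - G_p/2, E, F], [G_q/2, F, G]] = [[-4, -7, 0], [19/2, 65/4, 0], [0, 0, 361/16]]; det M1 = 1083/32
M2 = [[0, E_q/2, G_p/2], [E_q/2, E, F], [G_p/2, F, G]] = [[0, 0, -19/2], [0, 65/4, 0], [-19/2, 0, 361/16]]; det M2 = -23465/16
det M1 - det M2 = 48013/32; K = 48013/32 / (23465/64)^2 = 896/80275

Answer: K = 896/80275


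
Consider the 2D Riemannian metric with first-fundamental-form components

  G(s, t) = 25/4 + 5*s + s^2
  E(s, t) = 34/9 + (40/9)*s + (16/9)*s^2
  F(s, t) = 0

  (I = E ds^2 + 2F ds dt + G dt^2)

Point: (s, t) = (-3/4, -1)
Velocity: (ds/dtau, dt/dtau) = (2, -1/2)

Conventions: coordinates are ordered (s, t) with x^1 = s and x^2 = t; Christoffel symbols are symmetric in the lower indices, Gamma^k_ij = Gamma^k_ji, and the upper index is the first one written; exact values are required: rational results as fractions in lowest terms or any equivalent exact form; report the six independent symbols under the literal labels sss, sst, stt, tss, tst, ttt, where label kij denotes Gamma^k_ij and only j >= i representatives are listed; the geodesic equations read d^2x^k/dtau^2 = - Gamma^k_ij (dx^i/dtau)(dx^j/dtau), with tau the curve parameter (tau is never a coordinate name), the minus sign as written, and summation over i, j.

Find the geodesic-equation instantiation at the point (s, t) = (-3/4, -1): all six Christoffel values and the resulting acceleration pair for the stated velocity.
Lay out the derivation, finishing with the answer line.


E = 13/9, F = 0, G = 49/16 at the point
E_s = 16/9, E_t = 0, F_s = 0, F_t = 0, G_s = 7/2, G_t = 0
EG - F^2 = 637/144;  g^inv = (144/637) * [[49/16, 0], [0, 13/9]]
first-kind symbols [ij,l] = (1/2)(d_i g_jl + d_j g_il - d_l g_ij): [ss,s] = E_s/2 = 8/9, [ss,t] = F_s - E_t/2 = 0, [st,s] = E_t/2 = 0, [st,t] = G_s/2 = 7/4, [tt,s] = F_t - G_s/2 = -7/4, [tt,t] = G_t/2 = 0
Gamma^s_ij = (G*[ij,s] - F*[ij,t])/(EG - F^2), Gamma^t_ij = (E*[ij,t] - F*[ij,s])/(EG - F^2)
Gamma_sss = 8/13, Gamma_sst = 0, Gamma_stt = -63/52, Gamma_tss = 0, Gamma_tst = 4/7, Gamma_ttt = 0
d^2s/dtau^2 = -(Gamma_sss*(2)^2 + 2*Gamma_sst*(2)*(-1/2) + Gamma_stt*(-1/2)^2) = -449/208
d^2t/dtau^2 = -(Gamma_tss*(2)^2 + 2*Gamma_tst*(2)*(-1/2) + Gamma_ttt*(-1/2)^2) = 8/7

Answer: Gamma_sss = 8/13, Gamma_sst = 0, Gamma_stt = -63/52, Gamma_tss = 0, Gamma_tst = 4/7, Gamma_ttt = 0; accelerations (d^2s/dtau^2, d^2t/dtau^2) = (-449/208, 8/7)


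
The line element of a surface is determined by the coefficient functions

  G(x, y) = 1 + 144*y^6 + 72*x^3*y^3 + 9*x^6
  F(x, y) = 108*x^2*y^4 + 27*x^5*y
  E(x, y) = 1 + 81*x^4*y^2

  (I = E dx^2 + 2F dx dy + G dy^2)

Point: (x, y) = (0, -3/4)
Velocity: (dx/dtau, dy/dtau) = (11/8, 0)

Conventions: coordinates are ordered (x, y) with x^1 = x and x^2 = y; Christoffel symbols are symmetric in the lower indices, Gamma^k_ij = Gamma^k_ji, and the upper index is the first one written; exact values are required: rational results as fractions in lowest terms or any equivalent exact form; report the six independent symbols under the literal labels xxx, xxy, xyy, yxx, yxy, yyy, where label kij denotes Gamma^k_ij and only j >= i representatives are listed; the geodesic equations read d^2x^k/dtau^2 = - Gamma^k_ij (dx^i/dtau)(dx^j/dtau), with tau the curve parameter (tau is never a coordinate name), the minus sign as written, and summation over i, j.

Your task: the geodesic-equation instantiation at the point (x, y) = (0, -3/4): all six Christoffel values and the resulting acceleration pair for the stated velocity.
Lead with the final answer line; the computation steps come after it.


Answer: Gamma_xxx = 0, Gamma_xxy = 0, Gamma_xyy = 0, Gamma_yxx = 0, Gamma_yxy = 0, Gamma_yyy = -26244/6817; accelerations (d^2x/dtau^2, d^2y/dtau^2) = (0, 0)

E = 1, F = 0, G = 6817/256 at the point
E_x = 0, E_y = 0, F_x = 0, F_y = 0, G_x = 0, G_y = -6561/32
EG - F^2 = 6817/256;  g^inv = (256/6817) * [[6817/256, 0], [0, 1]]
first-kind symbols [ij,l] = (1/2)(d_i g_jl + d_j g_il - d_l g_ij): [xx,x] = E_x/2 = 0, [xx,y] = F_x - E_y/2 = 0, [xy,x] = E_y/2 = 0, [xy,y] = G_x/2 = 0, [yy,x] = F_y - G_x/2 = 0, [yy,y] = G_y/2 = -6561/64
Gamma^x_ij = (G*[ij,x] - F*[ij,y])/(EG - F^2), Gamma^y_ij = (E*[ij,y] - F*[ij,x])/(EG - F^2)
Gamma_xxx = 0, Gamma_xxy = 0, Gamma_xyy = 0, Gamma_yxx = 0, Gamma_yxy = 0, Gamma_yyy = -26244/6817
d^2x/dtau^2 = -(Gamma_xxx*(11/8)^2 + 2*Gamma_xxy*(11/8)*(0) + Gamma_xyy*(0)^2) = 0
d^2y/dtau^2 = -(Gamma_yxx*(11/8)^2 + 2*Gamma_yxy*(11/8)*(0) + Gamma_yyy*(0)^2) = 0


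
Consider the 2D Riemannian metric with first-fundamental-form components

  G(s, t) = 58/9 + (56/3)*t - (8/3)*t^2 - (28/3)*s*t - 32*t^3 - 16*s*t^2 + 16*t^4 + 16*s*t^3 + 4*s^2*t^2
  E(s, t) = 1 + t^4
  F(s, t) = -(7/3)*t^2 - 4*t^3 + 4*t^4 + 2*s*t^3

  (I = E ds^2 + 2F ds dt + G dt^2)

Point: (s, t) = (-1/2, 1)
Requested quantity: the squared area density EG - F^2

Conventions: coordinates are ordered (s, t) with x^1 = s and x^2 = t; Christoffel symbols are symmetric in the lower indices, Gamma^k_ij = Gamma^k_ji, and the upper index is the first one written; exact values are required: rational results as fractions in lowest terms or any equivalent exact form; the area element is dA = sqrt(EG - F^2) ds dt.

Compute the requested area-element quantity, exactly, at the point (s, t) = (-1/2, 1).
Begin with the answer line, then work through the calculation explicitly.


Answer: EG - F^2 = 118/9

E = 2, F = -10/3, G = 109/9; EG - F^2 = 118/9


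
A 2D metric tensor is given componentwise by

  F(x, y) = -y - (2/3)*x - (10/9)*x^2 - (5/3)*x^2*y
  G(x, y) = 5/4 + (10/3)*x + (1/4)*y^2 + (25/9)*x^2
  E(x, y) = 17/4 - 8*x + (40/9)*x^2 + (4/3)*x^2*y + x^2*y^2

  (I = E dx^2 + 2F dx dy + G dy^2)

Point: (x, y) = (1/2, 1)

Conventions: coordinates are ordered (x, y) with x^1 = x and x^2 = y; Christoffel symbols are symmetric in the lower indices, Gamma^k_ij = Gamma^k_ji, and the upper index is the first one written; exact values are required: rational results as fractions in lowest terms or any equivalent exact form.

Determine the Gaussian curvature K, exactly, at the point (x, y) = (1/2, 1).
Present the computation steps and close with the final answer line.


E = 35/18, F = -73/36, G = 139/36, EG - F^2 = 163/48 at the point
E_x = -11/9, E_y = 5/6, F_x = -31/9, F_y = -17/12, G_x = 55/9, G_y = 1/2
E_yy = 1/2, F_xy = -5/3, G_xx = 50/9
Brioschi: K = (det M1 - det M2) / (EG - F^2)^2 with the standard first/second-derivative matrices M1, M2.
M1 = [[-E_yy/2 + F_xy - G_xx/2, E_x/2, F_x - E_y/2], [F_y - G_x/2, E, F], [G_y/2, F, G]] = [[-169/36, -11/18, -139/36], [-161/36, 35/18, -73/36], [1/4, -73/36, 139/36]]; det M1 = -1383875/23328
M2 = [[0, E_y/2, G_x/2], [E_y/2, E, F], [G_x/2, F, G]] = [[0, 5/12, 55/18], [5/12, 35/18, -73/36], [55/18, -73/36, 139/36]]; det M2 = -1119175/46656
det M1 - det M2 = -183175/5184; K = -183175/5184 / (163/48)^2 = -732700/239121

Answer: K = -732700/239121


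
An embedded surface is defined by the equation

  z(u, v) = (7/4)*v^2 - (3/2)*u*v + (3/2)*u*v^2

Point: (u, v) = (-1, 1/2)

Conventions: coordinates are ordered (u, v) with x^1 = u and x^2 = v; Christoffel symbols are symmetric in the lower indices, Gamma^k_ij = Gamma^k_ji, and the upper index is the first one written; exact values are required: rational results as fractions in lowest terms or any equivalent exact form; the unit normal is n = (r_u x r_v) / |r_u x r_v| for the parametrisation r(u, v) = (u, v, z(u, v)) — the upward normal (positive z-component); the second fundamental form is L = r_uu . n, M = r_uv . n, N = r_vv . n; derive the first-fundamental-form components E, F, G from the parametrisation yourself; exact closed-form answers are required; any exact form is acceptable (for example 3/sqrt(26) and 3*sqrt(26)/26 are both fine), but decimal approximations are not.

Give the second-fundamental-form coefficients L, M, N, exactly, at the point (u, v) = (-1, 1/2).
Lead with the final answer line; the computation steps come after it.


Answer: L = 0, M = 0, N = 4*sqrt(269)/269

z_u = -3/8, z_v = 7/4, z_uu = 0, z_uv = 0, z_vv = 1/2
E = 73/64, F = -21/32, G = 65/16; answer radicand W^2 = 269/64
unnormalised second-form numerators: l = 0, m = 0, n = 1/2; L = l/sqrt(269/64), and similarly M = m/sqrt(W^2), N = n/sqrt(W^2)


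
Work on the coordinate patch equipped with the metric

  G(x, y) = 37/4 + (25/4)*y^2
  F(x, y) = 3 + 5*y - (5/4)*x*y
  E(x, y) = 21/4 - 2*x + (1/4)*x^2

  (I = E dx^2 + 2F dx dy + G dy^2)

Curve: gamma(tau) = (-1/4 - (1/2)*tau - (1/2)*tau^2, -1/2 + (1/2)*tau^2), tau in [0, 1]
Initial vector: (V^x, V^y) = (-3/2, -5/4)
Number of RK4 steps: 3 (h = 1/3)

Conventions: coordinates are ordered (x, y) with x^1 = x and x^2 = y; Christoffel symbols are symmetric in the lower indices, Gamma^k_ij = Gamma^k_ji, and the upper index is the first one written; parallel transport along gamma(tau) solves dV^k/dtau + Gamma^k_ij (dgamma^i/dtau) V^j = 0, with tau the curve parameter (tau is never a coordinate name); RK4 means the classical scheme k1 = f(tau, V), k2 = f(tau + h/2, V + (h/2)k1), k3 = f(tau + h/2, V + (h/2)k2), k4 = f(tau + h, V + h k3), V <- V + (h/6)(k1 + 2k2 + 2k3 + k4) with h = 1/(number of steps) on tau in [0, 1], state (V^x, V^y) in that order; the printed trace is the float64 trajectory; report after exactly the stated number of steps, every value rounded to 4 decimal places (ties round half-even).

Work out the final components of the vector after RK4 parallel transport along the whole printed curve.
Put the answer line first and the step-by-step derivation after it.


Answer: V^x = -0.6532, V^y = -1.5310

gamma'(tau) = (-1/2 - tau, tau); f(tau, V)^k = -Gamma^k_ij(gamma(tau)) gamma'^i(tau) V^j; h = 1/3; intermediate values shown to 6 dp
curve data and Christoffel symbols at the stage parameters:
  tau = 0.000000: gamma = (-0.250000, -0.500000), gamma' = (-0.500000, 0.000000); Gamma_xxx = -0.188085, Gamma_xxy = 0.000000, Gamma_xyy = 0.940423, Gamma_yxx = 0.063783, Gamma_yxy = 0.000000, Gamma_yyy = -0.318915
  tau = 0.166667: gamma = (-0.347222, -0.486111), gamma' = (-0.666667, 0.166667); Gamma_xxx = -0.185676, Gamma_xxy = 0.000000, Gamma_xyy = 0.928378, Gamma_yxx = 0.062851, Gamma_yxy = 0.000000, Gamma_yyy = -0.314255
  tau = 0.333333: gamma = (-0.472222, -0.444444), gamma' = (-0.833333, 0.333333); Gamma_xxx = -0.183999, Gamma_xxy = 0.000000, Gamma_xyy = 0.919995, Gamma_yxx = 0.062034, Gamma_yxy = 0.000000, Gamma_yyy = -0.310168
  tau = 0.500000: gamma = (-0.625000, -0.375000), gamma' = (-1.000000, 0.500000); Gamma_xxx = -0.182983, Gamma_xxy = 0.000000, Gamma_xyy = 0.914917, Gamma_yxx = 0.061309, Gamma_yxy = 0.000000, Gamma_yyy = -0.306547
  tau = 0.666667: gamma = (-0.805556, -0.277778), gamma' = (-1.166667, 0.666667); Gamma_xxx = -0.182554, Gamma_xxy = 0.000000, Gamma_xyy = 0.912771, Gamma_yxx = 0.060651, Gamma_yxy = 0.000000, Gamma_yyy = -0.303257
  tau = 0.833333: gamma = (-1.013889, -0.152778), gamma' = (-1.333333, 0.833333); Gamma_xxx = -0.182630, Gamma_xxy = 0.000000, Gamma_xyy = 0.913149, Gamma_yxx = 0.060025, Gamma_yxy = 0.000000, Gamma_yyy = -0.300127
  tau = 1.000000: gamma = (-1.250000, 0.000000), gamma' = (-1.500000, 1.000000); Gamma_xxx = -0.183114, Gamma_xxy = 0.000000, Gamma_xyy = 0.915572, Gamma_yxx = 0.059388, Gamma_yxy = 0.000000, Gamma_yyy = -0.296942
step 0: V^x = -1.5000, V^y = -1.2500
step 1: k1 = (0.141063, -0.047837), k2 = (0.377411, -0.127753), k3 = (0.374596, -0.126800), k4 = (0.607146, -0.204693); V <- V + (h/6)(k1 + 2k2 + 2k3 + k4): V^x = -1.3749, V^y = -1.2923
step 2: k1 = (0.607121, -0.204685), k2 = (0.839849, -0.281396), k3 = (0.838600, -0.280977), k4 = (1.076670, -0.357711); V <- V + (h/6)(k1 + 2k2 + 2k3 + k4): V^x = -1.0948, V^y = -1.3860
step 3: k1 = (1.076605, -0.357689), k2 = (1.322991, -0.434830), k3 = (1.322775, -0.434759), k4 = (1.581318, -0.512860); V <- V + (h/6)(k1 + 2k2 + 2k3 + k4): V^x = -0.6532, V^y = -1.5310


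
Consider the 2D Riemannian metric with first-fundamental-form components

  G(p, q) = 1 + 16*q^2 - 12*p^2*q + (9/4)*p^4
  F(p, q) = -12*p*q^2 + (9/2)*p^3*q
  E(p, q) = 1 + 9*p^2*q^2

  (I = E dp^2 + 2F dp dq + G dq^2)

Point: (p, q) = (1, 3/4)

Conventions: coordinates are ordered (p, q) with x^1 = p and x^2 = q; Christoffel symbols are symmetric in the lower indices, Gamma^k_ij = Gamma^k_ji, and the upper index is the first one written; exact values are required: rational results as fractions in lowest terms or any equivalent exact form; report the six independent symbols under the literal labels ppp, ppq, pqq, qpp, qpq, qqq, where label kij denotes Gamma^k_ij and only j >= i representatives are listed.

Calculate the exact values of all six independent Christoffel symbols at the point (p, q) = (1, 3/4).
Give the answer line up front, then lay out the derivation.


Answer: Gamma_ppp = 81/133, Gamma_ppq = 108/133, Gamma_pqq = -144/133, Gamma_qpp = -54/133, Gamma_qpq = -72/133, Gamma_qqq = 96/133

E = 97/16, F = -27/8, G = 13/4 at the point
E_p = 81/8, E_q = 27/2, F_p = 27/8, F_q = -27/2, G_p = -9, G_q = 12
EG - F^2 = 133/16;  g^inv = (16/133) * [[13/4, 27/8], [27/8, 97/16]]
first-kind symbols [ij,l] = (1/2)(d_i g_jl + d_j g_il - d_l g_ij): [pp,p] = E_p/2 = 81/16, [pp,q] = F_p - E_q/2 = -27/8, [pq,p] = E_q/2 = 27/4, [pq,q] = G_p/2 = -9/2, [qq,p] = F_q - G_p/2 = -9, [qq,q] = G_q/2 = 6
Gamma^p_ij = (G*[ij,p] - F*[ij,q])/(EG - F^2), Gamma^q_ij = (E*[ij,q] - F*[ij,p])/(EG - F^2)
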